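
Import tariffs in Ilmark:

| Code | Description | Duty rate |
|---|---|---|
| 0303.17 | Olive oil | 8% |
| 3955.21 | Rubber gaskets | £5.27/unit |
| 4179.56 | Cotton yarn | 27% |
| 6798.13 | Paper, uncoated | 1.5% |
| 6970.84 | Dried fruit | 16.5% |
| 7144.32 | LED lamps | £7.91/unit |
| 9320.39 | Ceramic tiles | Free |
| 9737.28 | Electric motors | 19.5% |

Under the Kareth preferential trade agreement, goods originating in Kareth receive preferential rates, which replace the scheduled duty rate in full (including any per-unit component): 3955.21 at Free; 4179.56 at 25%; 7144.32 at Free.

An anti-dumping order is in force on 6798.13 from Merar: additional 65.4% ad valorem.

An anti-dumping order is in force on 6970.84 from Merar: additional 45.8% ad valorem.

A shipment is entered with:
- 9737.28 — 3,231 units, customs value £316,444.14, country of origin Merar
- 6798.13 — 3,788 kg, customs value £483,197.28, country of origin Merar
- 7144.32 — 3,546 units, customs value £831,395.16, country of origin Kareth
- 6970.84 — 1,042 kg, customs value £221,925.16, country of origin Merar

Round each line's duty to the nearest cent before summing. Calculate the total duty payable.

£523,224.96

Line 1 (9737.28, Merar, 3,231 units, £316,444.14):
Base rate for 9737.28 is 19.5%.
Duty = £316,444.14 × 19.5% = £61,706.61.
Line 2 (6798.13, Merar, 3,788 kg, £483,197.28):
Base rate for 6798.13 is 1.5%.
Additional duty on 6798.13 from Merar: +65.4%. Applied ad valorem rate: 1.5% + 65.4% = 66.9%.
Duty = £483,197.28 × 66.9% = £323,258.98.
Line 3 (7144.32, Kareth, 3,546 units, £831,395.16):
Base rate for 7144.32 is £7.91/unit.
Origin Kareth qualifies under the Ilmark–Kareth agreement and 7144.32 is covered: preferential rate Free applies instead.
Duty = £831,395.16 × 0% = £0.00.
Line 4 (6970.84, Merar, 1,042 kg, £221,925.16):
Base rate for 6970.84 is 16.5%.
Additional duty on 6970.84 from Merar: +45.8%. Applied ad valorem rate: 16.5% + 45.8% = 62.3%.
Duty = £221,925.16 × 62.3% = £138,259.37.
Total = £61,706.61 + £323,258.98 + £0.00 + £138,259.37 = £523,224.96.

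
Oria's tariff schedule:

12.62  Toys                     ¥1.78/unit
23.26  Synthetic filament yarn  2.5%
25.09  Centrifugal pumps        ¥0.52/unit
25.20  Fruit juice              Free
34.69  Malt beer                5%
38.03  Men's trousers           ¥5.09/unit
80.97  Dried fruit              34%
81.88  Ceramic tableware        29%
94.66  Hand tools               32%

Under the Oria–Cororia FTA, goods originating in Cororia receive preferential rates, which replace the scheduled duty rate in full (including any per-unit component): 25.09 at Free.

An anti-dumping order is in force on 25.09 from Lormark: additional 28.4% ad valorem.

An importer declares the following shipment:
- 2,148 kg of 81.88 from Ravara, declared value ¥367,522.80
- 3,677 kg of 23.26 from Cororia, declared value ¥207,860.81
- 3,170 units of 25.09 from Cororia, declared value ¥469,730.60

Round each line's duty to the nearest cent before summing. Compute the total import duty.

Line 1 (81.88, Ravara, 2,148 kg, ¥367,522.80):
Base rate for 81.88 is 29%.
Duty = ¥367,522.80 × 29% = ¥106,581.61.
Line 2 (23.26, Cororia, 3,677 kg, ¥207,860.81):
Base rate for 23.26 is 2.5%.
Origin Cororia is the FTA partner but 23.26 is not on the preference list; base rate stands.
Duty = ¥207,860.81 × 2.5% = ¥5,196.52.
Line 3 (25.09, Cororia, 3,170 units, ¥469,730.60):
Base rate for 25.09 is ¥0.52/unit.
Origin Cororia qualifies under the Oria–Cororia agreement and 25.09 is covered: preferential rate Free applies instead.
The additional-duty order on 25.09 targets Lormark, not Cororia; it does not apply.
Duty = ¥469,730.60 × 0% = ¥0.00.
Total = ¥106,581.61 + ¥5,196.52 + ¥0.00 = ¥111,778.13.

¥111,778.13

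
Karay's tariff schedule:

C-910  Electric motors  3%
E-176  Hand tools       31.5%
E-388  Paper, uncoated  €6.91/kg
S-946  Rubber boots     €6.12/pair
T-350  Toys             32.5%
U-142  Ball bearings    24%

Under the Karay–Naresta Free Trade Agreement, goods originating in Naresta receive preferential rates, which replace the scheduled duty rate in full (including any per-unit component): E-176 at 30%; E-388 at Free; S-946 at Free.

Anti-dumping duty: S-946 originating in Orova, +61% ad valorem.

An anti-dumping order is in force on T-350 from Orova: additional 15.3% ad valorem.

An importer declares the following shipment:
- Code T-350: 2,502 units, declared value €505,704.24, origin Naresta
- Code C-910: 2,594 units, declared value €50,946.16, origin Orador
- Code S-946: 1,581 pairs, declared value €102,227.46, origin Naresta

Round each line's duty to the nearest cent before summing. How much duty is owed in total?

Line 1 (T-350, Naresta, 2,502 units, €505,704.24):
Base rate for T-350 is 32.5%.
Origin Naresta is the FTA partner but T-350 is not on the preference list; base rate stands.
The additional-duty order on T-350 targets Orova, not Naresta; it does not apply.
Duty = €505,704.24 × 32.5% = €164,353.88.
Line 2 (C-910, Orador, 2,594 units, €50,946.16):
Base rate for C-910 is 3%.
Duty = €50,946.16 × 3% = €1,528.38.
Line 3 (S-946, Naresta, 1,581 pairs, €102,227.46):
Base rate for S-946 is €6.12/pair.
Origin Naresta qualifies under the Karay–Naresta agreement and S-946 is covered: preferential rate Free applies instead.
The additional-duty order on S-946 targets Orova, not Naresta; it does not apply.
Duty = €102,227.46 × 0% = €0.00.
Total = €164,353.88 + €1,528.38 + €0.00 = €165,882.26.

€165,882.26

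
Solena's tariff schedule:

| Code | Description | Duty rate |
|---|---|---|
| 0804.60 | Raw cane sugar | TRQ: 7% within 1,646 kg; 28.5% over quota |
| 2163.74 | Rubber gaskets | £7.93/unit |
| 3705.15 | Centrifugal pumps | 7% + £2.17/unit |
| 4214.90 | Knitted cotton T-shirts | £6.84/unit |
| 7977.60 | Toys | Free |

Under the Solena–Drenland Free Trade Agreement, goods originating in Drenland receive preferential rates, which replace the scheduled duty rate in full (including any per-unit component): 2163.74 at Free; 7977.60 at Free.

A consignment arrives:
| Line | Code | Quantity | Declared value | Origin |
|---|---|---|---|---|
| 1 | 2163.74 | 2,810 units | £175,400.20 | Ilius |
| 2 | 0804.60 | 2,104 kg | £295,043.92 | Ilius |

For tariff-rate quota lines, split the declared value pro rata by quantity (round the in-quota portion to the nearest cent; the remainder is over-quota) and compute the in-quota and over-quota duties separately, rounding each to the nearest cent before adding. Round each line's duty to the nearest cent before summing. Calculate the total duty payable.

£56,744.82

Line 1 (2163.74, Ilius, 2,810 units, £175,400.20):
Base rate for 2163.74 is £7.93/unit.
2163.74 has an FTA preferential rate, but origin Ilius is not Drenland; base rate stands.
Duty = 2,810 × £7.93 = £22,283.30.
Line 2 (0804.60, Ilius, 2,104 kg, £295,043.92):
Code 0804.60 is under a tariff-rate quota (threshold 1,646 kg). In-quota: 1,646 kg at 7%; over-quota: 458 kg at 28.5%.
Pro-rata value split: in-quota = £295,043.92 × 1,646/2,104 = £230,818.58; over-quota = £295,043.92 − £230,818.58 = £64,225.34.
In-quota duty = £230,818.58 × 7% = £16,157.30. Over-quota duty = £64,225.34 × 28.5% = £18,304.22.
Line duty = £16,157.30 + £18,304.22 = £34,461.52.
Total = £22,283.30 + £34,461.52 = £56,744.82.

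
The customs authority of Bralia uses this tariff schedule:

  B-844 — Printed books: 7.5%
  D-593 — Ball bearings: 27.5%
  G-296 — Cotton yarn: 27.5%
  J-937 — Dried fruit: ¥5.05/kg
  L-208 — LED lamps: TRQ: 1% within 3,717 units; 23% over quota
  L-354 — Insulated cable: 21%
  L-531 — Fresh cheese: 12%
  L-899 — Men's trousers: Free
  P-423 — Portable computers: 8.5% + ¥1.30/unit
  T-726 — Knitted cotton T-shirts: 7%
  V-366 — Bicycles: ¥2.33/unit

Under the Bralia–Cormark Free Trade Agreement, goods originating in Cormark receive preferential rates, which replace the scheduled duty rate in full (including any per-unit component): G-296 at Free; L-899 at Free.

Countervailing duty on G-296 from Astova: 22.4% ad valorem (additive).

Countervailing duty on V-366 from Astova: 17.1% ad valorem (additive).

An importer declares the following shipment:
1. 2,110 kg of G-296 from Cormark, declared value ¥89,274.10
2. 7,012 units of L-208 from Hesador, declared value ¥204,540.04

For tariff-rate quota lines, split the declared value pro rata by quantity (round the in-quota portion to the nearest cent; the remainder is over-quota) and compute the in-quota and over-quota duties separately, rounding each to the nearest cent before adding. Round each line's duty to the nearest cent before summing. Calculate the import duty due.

¥23,190.73

Line 1 (G-296, Cormark, 2,110 kg, ¥89,274.10):
Base rate for G-296 is 27.5%.
Origin Cormark qualifies under the Bralia–Cormark agreement and G-296 is covered: preferential rate Free applies instead.
The additional-duty order on G-296 targets Astova, not Cormark; it does not apply.
Duty = ¥89,274.10 × 0% = ¥0.00.
Line 2 (L-208, Hesador, 7,012 units, ¥204,540.04):
Code L-208 is under a tariff-rate quota (threshold 3,717 units). In-quota: 3,717 units at 1%; over-quota: 3,295 units at 23%.
Pro-rata value split: in-quota = ¥204,540.04 × 3,717/7,012 = ¥108,424.89; over-quota = ¥204,540.04 − ¥108,424.89 = ¥96,115.15.
In-quota duty = ¥108,424.89 × 1% = ¥1,084.25. Over-quota duty = ¥96,115.15 × 23% = ¥22,106.48.
Line duty = ¥1,084.25 + ¥22,106.48 = ¥23,190.73.
Total = ¥0.00 + ¥23,190.73 = ¥23,190.73.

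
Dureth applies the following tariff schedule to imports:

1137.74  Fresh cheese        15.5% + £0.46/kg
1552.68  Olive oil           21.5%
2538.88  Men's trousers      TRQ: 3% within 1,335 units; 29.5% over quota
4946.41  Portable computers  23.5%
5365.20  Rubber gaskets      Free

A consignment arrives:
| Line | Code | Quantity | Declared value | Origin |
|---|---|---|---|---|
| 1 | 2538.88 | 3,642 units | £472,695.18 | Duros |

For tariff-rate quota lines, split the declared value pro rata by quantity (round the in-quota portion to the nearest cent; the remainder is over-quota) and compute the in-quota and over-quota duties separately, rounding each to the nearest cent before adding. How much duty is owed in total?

Line 1 (2538.88, Duros, 3,642 units, £472,695.18):
Code 2538.88 is under a tariff-rate quota (threshold 1,335 units). In-quota: 1,335 units at 3%; over-quota: 2,307 units at 29.5%.
Pro-rata value split: in-quota = £472,695.18 × 1,335/3,642 = £173,269.65; over-quota = £472,695.18 − £173,269.65 = £299,425.53.
In-quota duty = £173,269.65 × 3% = £5,198.09. Over-quota duty = £299,425.53 × 29.5% = £88,330.53.
Line duty = £5,198.09 + £88,330.53 = £93,528.62.

£93,528.62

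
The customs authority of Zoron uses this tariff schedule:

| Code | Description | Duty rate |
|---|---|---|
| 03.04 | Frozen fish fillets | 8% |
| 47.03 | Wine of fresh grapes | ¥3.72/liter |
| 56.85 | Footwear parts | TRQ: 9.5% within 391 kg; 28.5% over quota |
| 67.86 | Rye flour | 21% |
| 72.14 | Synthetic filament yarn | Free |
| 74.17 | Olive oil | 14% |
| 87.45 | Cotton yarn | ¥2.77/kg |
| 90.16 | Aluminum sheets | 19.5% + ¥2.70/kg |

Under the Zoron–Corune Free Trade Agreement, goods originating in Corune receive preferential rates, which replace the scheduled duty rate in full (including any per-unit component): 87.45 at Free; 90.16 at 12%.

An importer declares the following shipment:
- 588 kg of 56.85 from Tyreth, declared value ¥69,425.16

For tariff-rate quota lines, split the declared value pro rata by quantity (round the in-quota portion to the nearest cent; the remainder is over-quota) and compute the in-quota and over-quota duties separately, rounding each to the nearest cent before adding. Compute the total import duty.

¥11,014.75

Line 1 (56.85, Tyreth, 588 kg, ¥69,425.16):
Code 56.85 is under a tariff-rate quota (threshold 391 kg). In-quota: 391 kg at 9.5%; over-quota: 197 kg at 28.5%.
Pro-rata value split: in-quota = ¥69,425.16 × 391/588 = ¥46,165.37; over-quota = ¥69,425.16 − ¥46,165.37 = ¥23,259.79.
In-quota duty = ¥46,165.37 × 9.5% = ¥4,385.71. Over-quota duty = ¥23,259.79 × 28.5% = ¥6,629.04.
Line duty = ¥4,385.71 + ¥6,629.04 = ¥11,014.75.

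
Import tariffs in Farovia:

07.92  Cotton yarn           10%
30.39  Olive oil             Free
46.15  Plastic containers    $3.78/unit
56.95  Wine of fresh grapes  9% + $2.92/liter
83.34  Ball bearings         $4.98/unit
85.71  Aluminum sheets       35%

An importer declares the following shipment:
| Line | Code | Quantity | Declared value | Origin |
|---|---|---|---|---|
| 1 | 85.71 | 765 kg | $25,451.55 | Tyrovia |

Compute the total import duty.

Line 1 (85.71, Tyrovia, 765 kg, $25,451.55):
Base rate for 85.71 is 35%.
Duty = $25,451.55 × 35% = $8,908.04.

$8,908.04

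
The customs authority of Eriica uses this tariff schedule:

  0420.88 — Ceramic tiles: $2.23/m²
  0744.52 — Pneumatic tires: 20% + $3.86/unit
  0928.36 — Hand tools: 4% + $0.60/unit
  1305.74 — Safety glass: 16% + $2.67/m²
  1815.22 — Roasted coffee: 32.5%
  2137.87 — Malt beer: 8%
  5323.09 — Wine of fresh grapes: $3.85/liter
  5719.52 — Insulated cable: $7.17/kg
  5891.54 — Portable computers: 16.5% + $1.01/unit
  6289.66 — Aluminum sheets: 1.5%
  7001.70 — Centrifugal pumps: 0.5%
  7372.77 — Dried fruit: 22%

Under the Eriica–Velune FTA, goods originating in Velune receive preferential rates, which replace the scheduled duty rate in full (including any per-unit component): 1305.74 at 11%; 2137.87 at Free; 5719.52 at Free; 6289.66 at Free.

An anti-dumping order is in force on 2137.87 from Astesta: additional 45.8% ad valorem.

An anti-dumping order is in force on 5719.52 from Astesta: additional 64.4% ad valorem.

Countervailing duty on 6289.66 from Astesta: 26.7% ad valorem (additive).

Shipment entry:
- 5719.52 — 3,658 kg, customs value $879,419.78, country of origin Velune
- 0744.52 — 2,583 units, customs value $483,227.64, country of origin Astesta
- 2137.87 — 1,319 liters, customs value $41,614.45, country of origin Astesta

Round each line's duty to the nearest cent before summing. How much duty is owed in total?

Line 1 (5719.52, Velune, 3,658 kg, $879,419.78):
Base rate for 5719.52 is $7.17/kg.
Origin Velune qualifies under the Eriica–Velune agreement and 5719.52 is covered: preferential rate Free applies instead.
The additional-duty order on 5719.52 targets Astesta, not Velune; it does not apply.
Duty = $879,419.78 × 0% = $0.00.
Line 2 (0744.52, Astesta, 2,583 units, $483,227.64):
Base rate for 0744.52 is 20% + $3.86/unit.
Duty = $483,227.64 × 20% + 2,583 × $3.86 = $106,615.91.
Line 3 (2137.87, Astesta, 1,319 liters, $41,614.45):
Base rate for 2137.87 is 8%.
2137.87 has an FTA preferential rate, but origin Astesta is not Velune; base rate stands.
Additional duty on 2137.87 from Astesta: +45.8%. Applied ad valorem rate: 8% + 45.8% = 53.8%.
Duty = $41,614.45 × 53.8% = $22,388.57.
Total = $0.00 + $106,615.91 + $22,388.57 = $129,004.48.

$129,004.48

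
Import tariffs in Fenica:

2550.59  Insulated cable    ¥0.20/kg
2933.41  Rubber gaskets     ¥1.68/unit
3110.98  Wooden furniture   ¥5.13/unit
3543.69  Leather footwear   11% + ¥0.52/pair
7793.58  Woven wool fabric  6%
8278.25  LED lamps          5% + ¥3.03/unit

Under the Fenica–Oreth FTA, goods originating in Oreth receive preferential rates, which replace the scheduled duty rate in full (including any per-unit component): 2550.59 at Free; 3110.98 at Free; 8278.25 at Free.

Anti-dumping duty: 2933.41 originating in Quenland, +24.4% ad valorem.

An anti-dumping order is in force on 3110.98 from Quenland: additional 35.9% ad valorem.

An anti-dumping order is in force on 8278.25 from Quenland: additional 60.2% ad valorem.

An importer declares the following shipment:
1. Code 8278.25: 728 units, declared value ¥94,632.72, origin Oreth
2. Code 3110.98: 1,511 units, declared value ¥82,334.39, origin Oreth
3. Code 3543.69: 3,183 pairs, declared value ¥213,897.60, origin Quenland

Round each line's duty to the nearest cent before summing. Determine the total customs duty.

Line 1 (8278.25, Oreth, 728 units, ¥94,632.72):
Base rate for 8278.25 is 5% + ¥3.03/unit.
Origin Oreth qualifies under the Fenica–Oreth agreement and 8278.25 is covered: preferential rate Free applies instead.
The additional-duty order on 8278.25 targets Quenland, not Oreth; it does not apply.
Duty = ¥94,632.72 × 0% = ¥0.00.
Line 2 (3110.98, Oreth, 1,511 units, ¥82,334.39):
Base rate for 3110.98 is ¥5.13/unit.
Origin Oreth qualifies under the Fenica–Oreth agreement and 3110.98 is covered: preferential rate Free applies instead.
The additional-duty order on 3110.98 targets Quenland, not Oreth; it does not apply.
Duty = ¥82,334.39 × 0% = ¥0.00.
Line 3 (3543.69, Quenland, 3,183 pairs, ¥213,897.60):
Base rate for 3543.69 is 11% + ¥0.52/pair.
Duty = ¥213,897.60 × 11% + 3,183 × ¥0.52 = ¥25,183.90.
Total = ¥0.00 + ¥0.00 + ¥25,183.90 = ¥25,183.90.

¥25,183.90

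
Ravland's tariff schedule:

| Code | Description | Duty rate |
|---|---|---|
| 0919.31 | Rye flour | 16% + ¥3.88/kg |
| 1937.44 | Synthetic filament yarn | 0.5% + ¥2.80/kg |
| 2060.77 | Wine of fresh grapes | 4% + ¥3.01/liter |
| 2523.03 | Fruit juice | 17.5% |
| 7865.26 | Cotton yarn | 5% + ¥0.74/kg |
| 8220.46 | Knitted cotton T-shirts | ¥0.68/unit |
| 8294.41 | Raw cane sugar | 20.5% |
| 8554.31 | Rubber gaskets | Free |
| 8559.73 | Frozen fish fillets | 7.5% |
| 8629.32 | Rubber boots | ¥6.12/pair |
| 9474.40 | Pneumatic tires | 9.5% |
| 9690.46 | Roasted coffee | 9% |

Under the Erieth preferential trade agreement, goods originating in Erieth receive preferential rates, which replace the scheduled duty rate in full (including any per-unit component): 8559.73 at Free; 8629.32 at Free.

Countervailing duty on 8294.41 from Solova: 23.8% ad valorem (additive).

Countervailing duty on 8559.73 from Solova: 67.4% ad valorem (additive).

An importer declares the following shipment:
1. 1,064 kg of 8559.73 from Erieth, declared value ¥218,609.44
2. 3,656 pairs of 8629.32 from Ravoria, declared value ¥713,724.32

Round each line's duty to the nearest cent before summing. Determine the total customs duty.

Line 1 (8559.73, Erieth, 1,064 kg, ¥218,609.44):
Base rate for 8559.73 is 7.5%.
Origin Erieth qualifies under the Ravland–Erieth agreement and 8559.73 is covered: preferential rate Free applies instead.
The additional-duty order on 8559.73 targets Solova, not Erieth; it does not apply.
Duty = ¥218,609.44 × 0% = ¥0.00.
Line 2 (8629.32, Ravoria, 3,656 pairs, ¥713,724.32):
Base rate for 8629.32 is ¥6.12/pair.
8629.32 has an FTA preferential rate, but origin Ravoria is not Erieth; base rate stands.
Duty = 3,656 × ¥6.12 = ¥22,374.72.
Total = ¥0.00 + ¥22,374.72 = ¥22,374.72.

¥22,374.72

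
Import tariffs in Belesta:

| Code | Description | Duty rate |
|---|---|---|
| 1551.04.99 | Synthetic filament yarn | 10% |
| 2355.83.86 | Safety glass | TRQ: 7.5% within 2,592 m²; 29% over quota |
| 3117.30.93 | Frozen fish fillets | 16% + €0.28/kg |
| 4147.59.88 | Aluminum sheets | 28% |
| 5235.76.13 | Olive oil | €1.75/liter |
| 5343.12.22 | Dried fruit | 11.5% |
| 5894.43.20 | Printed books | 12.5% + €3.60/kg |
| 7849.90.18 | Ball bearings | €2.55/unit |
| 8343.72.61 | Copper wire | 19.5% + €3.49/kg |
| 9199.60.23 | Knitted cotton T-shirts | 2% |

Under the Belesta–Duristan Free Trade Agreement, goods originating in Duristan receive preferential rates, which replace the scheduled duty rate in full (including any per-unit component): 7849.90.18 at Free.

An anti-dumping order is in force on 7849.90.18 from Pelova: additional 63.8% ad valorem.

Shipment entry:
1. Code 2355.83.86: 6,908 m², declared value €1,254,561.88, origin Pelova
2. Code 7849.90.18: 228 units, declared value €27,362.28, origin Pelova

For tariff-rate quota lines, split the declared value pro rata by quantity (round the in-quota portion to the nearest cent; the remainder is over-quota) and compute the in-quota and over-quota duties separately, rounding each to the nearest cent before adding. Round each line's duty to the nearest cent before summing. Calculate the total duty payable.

€280,653.85

Line 1 (2355.83.86, Pelova, 6,908 m², €1,254,561.88):
Code 2355.83.86 is under a tariff-rate quota (threshold 2,592 m²). In-quota: 2,592 m² at 7.5%; over-quota: 4,316 m² at 29%.
Pro-rata value split: in-quota = €1,254,561.88 × 2,592/6,908 = €470,733.12; over-quota = €1,254,561.88 − €470,733.12 = €783,828.76.
In-quota duty = €470,733.12 × 7.5% = €35,304.98. Over-quota duty = €783,828.76 × 29% = €227,310.34.
Line duty = €35,304.98 + €227,310.34 = €262,615.32.
Line 2 (7849.90.18, Pelova, 228 units, €27,362.28):
Base rate for 7849.90.18 is €2.55/unit.
7849.90.18 has an FTA preferential rate, but origin Pelova is not Duristan; base rate stands.
Additional duty on 7849.90.18 from Pelova: +63.8% ad valorem. Applied ad valorem rate = 63.8%.
Duty = €27,362.28 × 63.8% + 228 × €2.55 = €18,038.53.
Total = €262,615.32 + €18,038.53 = €280,653.85.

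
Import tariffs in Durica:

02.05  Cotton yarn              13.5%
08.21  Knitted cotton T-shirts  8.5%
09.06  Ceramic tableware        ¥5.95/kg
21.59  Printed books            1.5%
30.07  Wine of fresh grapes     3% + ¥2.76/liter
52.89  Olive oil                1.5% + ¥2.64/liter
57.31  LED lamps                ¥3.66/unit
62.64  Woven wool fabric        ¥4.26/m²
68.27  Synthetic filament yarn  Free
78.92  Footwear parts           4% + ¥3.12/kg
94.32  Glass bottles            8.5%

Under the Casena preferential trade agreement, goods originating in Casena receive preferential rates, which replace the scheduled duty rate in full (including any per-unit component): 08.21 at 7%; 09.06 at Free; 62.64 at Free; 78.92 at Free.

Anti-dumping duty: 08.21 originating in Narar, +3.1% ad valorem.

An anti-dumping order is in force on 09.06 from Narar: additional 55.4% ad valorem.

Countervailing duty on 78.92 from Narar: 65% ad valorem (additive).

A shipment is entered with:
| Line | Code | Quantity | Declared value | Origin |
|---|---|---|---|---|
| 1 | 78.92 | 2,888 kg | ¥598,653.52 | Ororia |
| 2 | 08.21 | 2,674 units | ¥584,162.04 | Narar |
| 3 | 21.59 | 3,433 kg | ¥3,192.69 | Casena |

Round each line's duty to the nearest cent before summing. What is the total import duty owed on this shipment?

Line 1 (78.92, Ororia, 2,888 kg, ¥598,653.52):
Base rate for 78.92 is 4% + ¥3.12/kg.
78.92 has an FTA preferential rate, but origin Ororia is not Casena; base rate stands.
The additional-duty order on 78.92 targets Narar, not Ororia; it does not apply.
Duty = ¥598,653.52 × 4% + 2,888 × ¥3.12 = ¥32,956.70.
Line 2 (08.21, Narar, 2,674 units, ¥584,162.04):
Base rate for 08.21 is 8.5%.
08.21 has an FTA preferential rate, but origin Narar is not Casena; base rate stands.
Additional duty on 08.21 from Narar: +3.1%. Applied ad valorem rate: 8.5% + 3.1% = 11.6%.
Duty = ¥584,162.04 × 11.6% = ¥67,762.80.
Line 3 (21.59, Casena, 3,433 kg, ¥3,192.69):
Base rate for 21.59 is 1.5%.
Origin Casena is the FTA partner but 21.59 is not on the preference list; base rate stands.
Duty = ¥3,192.69 × 1.5% = ¥47.89.
Total = ¥32,956.70 + ¥67,762.80 + ¥47.89 = ¥100,767.39.

¥100,767.39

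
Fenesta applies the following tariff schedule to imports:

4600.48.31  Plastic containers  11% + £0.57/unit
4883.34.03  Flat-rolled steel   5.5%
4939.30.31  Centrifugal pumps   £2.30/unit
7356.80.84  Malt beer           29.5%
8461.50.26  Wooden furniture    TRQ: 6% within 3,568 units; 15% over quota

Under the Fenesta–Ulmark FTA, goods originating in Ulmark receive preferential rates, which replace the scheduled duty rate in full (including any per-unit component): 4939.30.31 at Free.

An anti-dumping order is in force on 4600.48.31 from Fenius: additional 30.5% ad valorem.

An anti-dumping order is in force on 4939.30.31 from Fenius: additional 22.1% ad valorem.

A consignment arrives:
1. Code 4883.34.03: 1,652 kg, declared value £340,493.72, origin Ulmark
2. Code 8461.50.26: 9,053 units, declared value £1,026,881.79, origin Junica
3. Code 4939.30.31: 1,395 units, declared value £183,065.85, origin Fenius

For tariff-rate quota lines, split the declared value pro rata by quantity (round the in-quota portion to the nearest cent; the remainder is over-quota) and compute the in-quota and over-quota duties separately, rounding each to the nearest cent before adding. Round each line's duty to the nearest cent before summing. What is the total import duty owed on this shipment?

Line 1 (4883.34.03, Ulmark, 1,652 kg, £340,493.72):
Base rate for 4883.34.03 is 5.5%.
Origin Ulmark is the FTA partner but 4883.34.03 is not on the preference list; base rate stands.
Duty = £340,493.72 × 5.5% = £18,727.15.
Line 2 (8461.50.26, Junica, 9,053 units, £1,026,881.79):
Code 8461.50.26 is under a tariff-rate quota (threshold 3,568 units). In-quota: 3,568 units at 6%; over-quota: 5,485 units at 15%.
Pro-rata value split: in-quota = £1,026,881.79 × 3,568/9,053 = £404,718.24; over-quota = £1,026,881.79 − £404,718.24 = £622,163.55.
In-quota duty = £404,718.24 × 6% = £24,283.09. Over-quota duty = £622,163.55 × 15% = £93,324.53.
Line duty = £24,283.09 + £93,324.53 = £117,607.62.
Line 3 (4939.30.31, Fenius, 1,395 units, £183,065.85):
Base rate for 4939.30.31 is £2.30/unit.
4939.30.31 has an FTA preferential rate, but origin Fenius is not Ulmark; base rate stands.
Additional duty on 4939.30.31 from Fenius: +22.1% ad valorem. Applied ad valorem rate = 22.1%.
Duty = £183,065.85 × 22.1% + 1,395 × £2.30 = £43,666.05.
Total = £18,727.15 + £117,607.62 + £43,666.05 = £180,000.82.

£180,000.82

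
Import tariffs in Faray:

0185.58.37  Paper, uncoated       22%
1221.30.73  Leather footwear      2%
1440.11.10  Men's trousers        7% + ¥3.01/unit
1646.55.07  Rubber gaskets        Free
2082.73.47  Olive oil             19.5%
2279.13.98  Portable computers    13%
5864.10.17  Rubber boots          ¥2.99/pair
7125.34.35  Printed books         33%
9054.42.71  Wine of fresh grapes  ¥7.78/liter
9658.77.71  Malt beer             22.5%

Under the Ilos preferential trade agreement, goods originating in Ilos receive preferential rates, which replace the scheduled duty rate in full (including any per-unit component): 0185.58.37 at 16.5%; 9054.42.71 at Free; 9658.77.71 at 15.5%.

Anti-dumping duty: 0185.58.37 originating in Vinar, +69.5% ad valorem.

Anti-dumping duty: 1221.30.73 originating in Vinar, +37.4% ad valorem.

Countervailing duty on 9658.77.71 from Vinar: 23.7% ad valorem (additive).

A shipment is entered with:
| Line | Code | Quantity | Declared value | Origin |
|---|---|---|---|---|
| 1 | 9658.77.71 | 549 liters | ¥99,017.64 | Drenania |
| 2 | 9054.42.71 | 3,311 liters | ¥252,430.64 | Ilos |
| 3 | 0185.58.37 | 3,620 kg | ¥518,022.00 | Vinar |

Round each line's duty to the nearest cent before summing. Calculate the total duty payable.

¥496,269.10

Line 1 (9658.77.71, Drenania, 549 liters, ¥99,017.64):
Base rate for 9658.77.71 is 22.5%.
9658.77.71 has an FTA preferential rate, but origin Drenania is not Ilos; base rate stands.
The additional-duty order on 9658.77.71 targets Vinar, not Drenania; it does not apply.
Duty = ¥99,017.64 × 22.5% = ¥22,278.97.
Line 2 (9054.42.71, Ilos, 3,311 liters, ¥252,430.64):
Base rate for 9054.42.71 is ¥7.78/liter.
Origin Ilos qualifies under the Faray–Ilos agreement and 9054.42.71 is covered: preferential rate Free applies instead.
Duty = ¥252,430.64 × 0% = ¥0.00.
Line 3 (0185.58.37, Vinar, 3,620 kg, ¥518,022.00):
Base rate for 0185.58.37 is 22%.
0185.58.37 has an FTA preferential rate, but origin Vinar is not Ilos; base rate stands.
Additional duty on 0185.58.37 from Vinar: +69.5%. Applied ad valorem rate: 22% + 69.5% = 91.5%.
Duty = ¥518,022.00 × 91.5% = ¥473,990.13.
Total = ¥22,278.97 + ¥0.00 + ¥473,990.13 = ¥496,269.10.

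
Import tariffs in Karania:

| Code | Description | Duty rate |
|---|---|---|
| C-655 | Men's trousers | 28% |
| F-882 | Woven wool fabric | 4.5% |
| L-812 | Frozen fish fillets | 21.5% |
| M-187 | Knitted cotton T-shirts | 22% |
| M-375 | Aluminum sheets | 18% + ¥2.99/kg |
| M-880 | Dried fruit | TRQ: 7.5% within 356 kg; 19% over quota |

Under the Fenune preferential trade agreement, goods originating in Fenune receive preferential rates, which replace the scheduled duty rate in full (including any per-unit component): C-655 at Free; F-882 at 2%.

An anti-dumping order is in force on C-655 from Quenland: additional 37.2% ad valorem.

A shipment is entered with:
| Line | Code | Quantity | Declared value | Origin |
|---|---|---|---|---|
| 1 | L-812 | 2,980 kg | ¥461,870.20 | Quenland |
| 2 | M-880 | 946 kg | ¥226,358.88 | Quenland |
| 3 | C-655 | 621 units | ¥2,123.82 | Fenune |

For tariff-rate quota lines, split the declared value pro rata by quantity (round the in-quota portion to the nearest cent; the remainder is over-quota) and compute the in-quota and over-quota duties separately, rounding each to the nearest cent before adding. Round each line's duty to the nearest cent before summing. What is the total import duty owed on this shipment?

Line 1 (L-812, Quenland, 2,980 kg, ¥461,870.20):
Base rate for L-812 is 21.5%.
Duty = ¥461,870.20 × 21.5% = ¥99,302.09.
Line 2 (M-880, Quenland, 946 kg, ¥226,358.88):
Code M-880 is under a tariff-rate quota (threshold 356 kg). In-quota: 356 kg at 7.5%; over-quota: 590 kg at 19%.
Pro-rata value split: in-quota = ¥226,358.88 × 356/946 = ¥85,183.68; over-quota = ¥226,358.88 − ¥85,183.68 = ¥141,175.20.
In-quota duty = ¥85,183.68 × 7.5% = ¥6,388.78. Over-quota duty = ¥141,175.20 × 19% = ¥26,823.29.
Line duty = ¥6,388.78 + ¥26,823.29 = ¥33,212.07.
Line 3 (C-655, Fenune, 621 units, ¥2,123.82):
Base rate for C-655 is 28%.
Origin Fenune qualifies under the Karania–Fenune agreement and C-655 is covered: preferential rate Free applies instead.
The additional-duty order on C-655 targets Quenland, not Fenune; it does not apply.
Duty = ¥2,123.82 × 0% = ¥0.00.
Total = ¥99,302.09 + ¥33,212.07 + ¥0.00 = ¥132,514.16.

¥132,514.16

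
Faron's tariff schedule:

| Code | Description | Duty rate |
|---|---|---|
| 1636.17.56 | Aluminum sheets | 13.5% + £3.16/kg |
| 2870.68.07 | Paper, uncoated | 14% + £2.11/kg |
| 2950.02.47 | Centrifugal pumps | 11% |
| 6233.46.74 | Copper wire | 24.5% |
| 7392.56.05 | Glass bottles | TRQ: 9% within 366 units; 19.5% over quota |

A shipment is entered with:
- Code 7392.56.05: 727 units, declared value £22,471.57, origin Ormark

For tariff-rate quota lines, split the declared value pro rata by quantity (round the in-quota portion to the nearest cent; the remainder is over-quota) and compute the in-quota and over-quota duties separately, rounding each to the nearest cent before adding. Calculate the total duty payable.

£3,194.09

Line 1 (7392.56.05, Ormark, 727 units, £22,471.57):
Code 7392.56.05 is under a tariff-rate quota (threshold 366 units). In-quota: 366 units at 9%; over-quota: 361 units at 19.5%.
Pro-rata value split: in-quota = £22,471.57 × 366/727 = £11,313.06; over-quota = £22,471.57 − £11,313.06 = £11,158.51.
In-quota duty = £11,313.06 × 9% = £1,018.18. Over-quota duty = £11,158.51 × 19.5% = £2,175.91.
Line duty = £1,018.18 + £2,175.91 = £3,194.09.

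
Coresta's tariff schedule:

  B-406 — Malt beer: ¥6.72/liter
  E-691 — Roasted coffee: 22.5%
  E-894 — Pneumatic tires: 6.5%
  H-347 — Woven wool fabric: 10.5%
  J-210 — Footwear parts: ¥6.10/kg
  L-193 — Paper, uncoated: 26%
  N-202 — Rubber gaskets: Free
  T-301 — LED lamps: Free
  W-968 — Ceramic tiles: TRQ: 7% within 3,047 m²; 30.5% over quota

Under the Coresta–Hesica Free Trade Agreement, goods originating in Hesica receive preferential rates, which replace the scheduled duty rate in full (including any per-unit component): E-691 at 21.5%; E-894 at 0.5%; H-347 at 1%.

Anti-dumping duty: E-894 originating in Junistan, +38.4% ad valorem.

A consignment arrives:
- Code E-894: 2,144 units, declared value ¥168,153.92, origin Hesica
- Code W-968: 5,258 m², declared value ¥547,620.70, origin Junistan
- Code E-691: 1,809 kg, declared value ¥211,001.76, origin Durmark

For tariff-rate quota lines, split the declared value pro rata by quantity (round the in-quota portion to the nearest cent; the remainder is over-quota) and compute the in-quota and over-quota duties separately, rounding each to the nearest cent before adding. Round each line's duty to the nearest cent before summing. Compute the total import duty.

¥140,764.39

Line 1 (E-894, Hesica, 2,144 units, ¥168,153.92):
Base rate for E-894 is 6.5%.
Origin Hesica qualifies under the Coresta–Hesica agreement and E-894 is covered: preferential rate 0.5% applies instead.
The additional-duty order on E-894 targets Junistan, not Hesica; it does not apply.
Duty = ¥168,153.92 × 0.5% = ¥840.77.
Line 2 (W-968, Junistan, 5,258 m², ¥547,620.70):
Code W-968 is under a tariff-rate quota (threshold 3,047 m²). In-quota: 3,047 m² at 7%; over-quota: 2,211 m² at 30.5%.
Pro-rata value split: in-quota = ¥547,620.70 × 3,047/5,258 = ¥317,345.05; over-quota = ¥547,620.70 − ¥317,345.05 = ¥230,275.65.
In-quota duty = ¥317,345.05 × 7% = ¥22,214.15. Over-quota duty = ¥230,275.65 × 30.5% = ¥70,234.07.
Line duty = ¥22,214.15 + ¥70,234.07 = ¥92,448.22.
Line 3 (E-691, Durmark, 1,809 kg, ¥211,001.76):
Base rate for E-691 is 22.5%.
E-691 has an FTA preferential rate, but origin Durmark is not Hesica; base rate stands.
Duty = ¥211,001.76 × 22.5% = ¥47,475.40.
Total = ¥840.77 + ¥92,448.22 + ¥47,475.40 = ¥140,764.39.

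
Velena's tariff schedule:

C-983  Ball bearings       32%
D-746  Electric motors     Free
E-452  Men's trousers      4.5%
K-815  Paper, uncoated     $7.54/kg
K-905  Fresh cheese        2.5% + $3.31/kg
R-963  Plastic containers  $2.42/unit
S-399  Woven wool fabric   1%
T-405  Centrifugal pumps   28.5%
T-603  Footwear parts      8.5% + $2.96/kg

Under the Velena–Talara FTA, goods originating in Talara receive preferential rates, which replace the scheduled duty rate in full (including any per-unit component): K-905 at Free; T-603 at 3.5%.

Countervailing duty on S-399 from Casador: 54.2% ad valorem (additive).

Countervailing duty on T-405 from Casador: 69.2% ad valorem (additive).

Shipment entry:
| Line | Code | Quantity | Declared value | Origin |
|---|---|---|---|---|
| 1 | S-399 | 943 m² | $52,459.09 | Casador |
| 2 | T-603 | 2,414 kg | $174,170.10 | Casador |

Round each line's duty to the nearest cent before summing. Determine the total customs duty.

Line 1 (S-399, Casador, 943 m², $52,459.09):
Base rate for S-399 is 1%.
Additional duty on S-399 from Casador: +54.2%. Applied ad valorem rate: 1% + 54.2% = 55.2%.
Duty = $52,459.09 × 55.2% = $28,957.42.
Line 2 (T-603, Casador, 2,414 kg, $174,170.10):
Base rate for T-603 is 8.5% + $2.96/kg.
T-603 has an FTA preferential rate, but origin Casador is not Talara; base rate stands.
Duty = $174,170.10 × 8.5% + 2,414 × $2.96 = $21,949.90.
Total = $28,957.42 + $21,949.90 = $50,907.32.

$50,907.32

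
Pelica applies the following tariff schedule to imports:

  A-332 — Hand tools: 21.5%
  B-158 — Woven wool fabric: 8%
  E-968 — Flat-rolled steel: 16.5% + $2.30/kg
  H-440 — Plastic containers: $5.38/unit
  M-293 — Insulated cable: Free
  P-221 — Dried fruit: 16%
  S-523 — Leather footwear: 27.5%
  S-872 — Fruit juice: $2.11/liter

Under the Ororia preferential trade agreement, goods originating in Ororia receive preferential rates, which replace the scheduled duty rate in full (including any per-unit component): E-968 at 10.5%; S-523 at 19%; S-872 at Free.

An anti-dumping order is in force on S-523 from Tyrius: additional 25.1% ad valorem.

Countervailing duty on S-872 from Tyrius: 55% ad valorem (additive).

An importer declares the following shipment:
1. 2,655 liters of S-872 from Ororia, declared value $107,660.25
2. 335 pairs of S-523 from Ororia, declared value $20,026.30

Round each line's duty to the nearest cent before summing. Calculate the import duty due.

Line 1 (S-872, Ororia, 2,655 liters, $107,660.25):
Base rate for S-872 is $2.11/liter.
Origin Ororia qualifies under the Pelica–Ororia agreement and S-872 is covered: preferential rate Free applies instead.
The additional-duty order on S-872 targets Tyrius, not Ororia; it does not apply.
Duty = $107,660.25 × 0% = $0.00.
Line 2 (S-523, Ororia, 335 pairs, $20,026.30):
Base rate for S-523 is 27.5%.
Origin Ororia qualifies under the Pelica–Ororia agreement and S-523 is covered: preferential rate 19% applies instead.
The additional-duty order on S-523 targets Tyrius, not Ororia; it does not apply.
Duty = $20,026.30 × 19% = $3,805.00.
Total = $0.00 + $3,805.00 = $3,805.00.

$3,805.00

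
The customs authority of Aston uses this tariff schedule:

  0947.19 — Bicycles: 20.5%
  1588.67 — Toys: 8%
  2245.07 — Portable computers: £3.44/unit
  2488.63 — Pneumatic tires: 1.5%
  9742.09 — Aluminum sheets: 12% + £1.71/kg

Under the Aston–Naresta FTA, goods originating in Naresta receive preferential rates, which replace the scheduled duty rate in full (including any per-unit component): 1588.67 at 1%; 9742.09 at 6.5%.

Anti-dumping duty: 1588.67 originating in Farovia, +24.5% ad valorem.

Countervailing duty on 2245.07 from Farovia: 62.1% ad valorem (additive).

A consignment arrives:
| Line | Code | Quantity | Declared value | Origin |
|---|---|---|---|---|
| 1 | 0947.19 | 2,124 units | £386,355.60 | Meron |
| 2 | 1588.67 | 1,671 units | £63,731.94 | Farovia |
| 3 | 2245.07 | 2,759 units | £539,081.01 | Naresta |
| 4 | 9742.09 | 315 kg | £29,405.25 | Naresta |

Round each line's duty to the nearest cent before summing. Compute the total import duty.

£111,318.08

Line 1 (0947.19, Meron, 2,124 units, £386,355.60):
Base rate for 0947.19 is 20.5%.
Duty = £386,355.60 × 20.5% = £79,202.90.
Line 2 (1588.67, Farovia, 1,671 units, £63,731.94):
Base rate for 1588.67 is 8%.
1588.67 has an FTA preferential rate, but origin Farovia is not Naresta; base rate stands.
Additional duty on 1588.67 from Farovia: +24.5%. Applied ad valorem rate: 8% + 24.5% = 32.5%.
Duty = £63,731.94 × 32.5% = £20,712.88.
Line 3 (2245.07, Naresta, 2,759 units, £539,081.01):
Base rate for 2245.07 is £3.44/unit.
Origin Naresta is the FTA partner but 2245.07 is not on the preference list; base rate stands.
The additional-duty order on 2245.07 targets Farovia, not Naresta; it does not apply.
Duty = 2,759 × £3.44 = £9,490.96.
Line 4 (9742.09, Naresta, 315 kg, £29,405.25):
Base rate for 9742.09 is 12% + £1.71/kg.
Origin Naresta qualifies under the Aston–Naresta agreement and 9742.09 is covered: preferential rate 6.5% applies instead.
Duty = £29,405.25 × 6.5% = £1,911.34.
Total = £79,202.90 + £20,712.88 + £9,490.96 + £1,911.34 = £111,318.08.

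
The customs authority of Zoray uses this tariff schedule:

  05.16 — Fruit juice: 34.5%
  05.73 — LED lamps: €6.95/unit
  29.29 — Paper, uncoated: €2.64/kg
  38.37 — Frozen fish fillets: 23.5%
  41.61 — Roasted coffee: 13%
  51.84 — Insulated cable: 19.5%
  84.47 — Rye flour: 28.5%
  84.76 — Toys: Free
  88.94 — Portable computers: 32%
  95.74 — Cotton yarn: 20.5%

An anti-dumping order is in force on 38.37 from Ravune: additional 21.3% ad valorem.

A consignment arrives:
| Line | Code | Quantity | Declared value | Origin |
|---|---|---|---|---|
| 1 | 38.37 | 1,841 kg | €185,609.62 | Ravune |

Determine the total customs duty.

Line 1 (38.37, Ravune, 1,841 kg, €185,609.62):
Base rate for 38.37 is 23.5%.
Additional duty on 38.37 from Ravune: +21.3%. Applied ad valorem rate: 23.5% + 21.3% = 44.8%.
Duty = €185,609.62 × 44.8% = €83,153.11.

€83,153.11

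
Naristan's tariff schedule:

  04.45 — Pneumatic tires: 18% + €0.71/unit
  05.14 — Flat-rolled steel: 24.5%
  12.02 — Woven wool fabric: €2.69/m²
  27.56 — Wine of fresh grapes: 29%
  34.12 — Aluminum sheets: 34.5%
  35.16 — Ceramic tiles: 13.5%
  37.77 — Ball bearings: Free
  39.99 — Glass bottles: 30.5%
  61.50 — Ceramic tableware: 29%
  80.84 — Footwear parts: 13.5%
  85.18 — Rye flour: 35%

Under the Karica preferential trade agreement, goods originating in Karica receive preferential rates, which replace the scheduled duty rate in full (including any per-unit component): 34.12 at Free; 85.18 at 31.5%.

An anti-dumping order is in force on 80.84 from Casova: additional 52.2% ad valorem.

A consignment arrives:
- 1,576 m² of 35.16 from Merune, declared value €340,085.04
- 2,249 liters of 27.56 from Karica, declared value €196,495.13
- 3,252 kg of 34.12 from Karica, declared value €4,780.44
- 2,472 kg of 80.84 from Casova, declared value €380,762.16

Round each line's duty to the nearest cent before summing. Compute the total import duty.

Line 1 (35.16, Merune, 1,576 m², €340,085.04):
Base rate for 35.16 is 13.5%.
Duty = €340,085.04 × 13.5% = €45,911.48.
Line 2 (27.56, Karica, 2,249 liters, €196,495.13):
Base rate for 27.56 is 29%.
Origin Karica is the FTA partner but 27.56 is not on the preference list; base rate stands.
Duty = €196,495.13 × 29% = €56,983.59.
Line 3 (34.12, Karica, 3,252 kg, €4,780.44):
Base rate for 34.12 is 34.5%.
Origin Karica qualifies under the Naristan–Karica agreement and 34.12 is covered: preferential rate Free applies instead.
Duty = €4,780.44 × 0% = €0.00.
Line 4 (80.84, Casova, 2,472 kg, €380,762.16):
Base rate for 80.84 is 13.5%.
Additional duty on 80.84 from Casova: +52.2%. Applied ad valorem rate: 13.5% + 52.2% = 65.7%.
Duty = €380,762.16 × 65.7% = €250,160.74.
Total = €45,911.48 + €56,983.59 + €0.00 + €250,160.74 = €353,055.81.

€353,055.81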